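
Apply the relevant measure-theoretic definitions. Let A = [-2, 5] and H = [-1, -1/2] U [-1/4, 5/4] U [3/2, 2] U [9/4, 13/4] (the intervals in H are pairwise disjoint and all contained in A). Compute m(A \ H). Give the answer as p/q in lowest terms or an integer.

The ambient interval has length m(A) = 5 - (-2) = 7.
Since the holes are disjoint and sit inside A, by finite additivity
  m(H) = sum_i (b_i - a_i), and m(A \ H) = m(A) - m(H).
Computing the hole measures:
  m(H_1) = -1/2 - (-1) = 1/2.
  m(H_2) = 5/4 - (-1/4) = 3/2.
  m(H_3) = 2 - 3/2 = 1/2.
  m(H_4) = 13/4 - 9/4 = 1.
Summed: m(H) = 1/2 + 3/2 + 1/2 + 1 = 7/2.
So m(A \ H) = 7 - 7/2 = 7/2.

7/2


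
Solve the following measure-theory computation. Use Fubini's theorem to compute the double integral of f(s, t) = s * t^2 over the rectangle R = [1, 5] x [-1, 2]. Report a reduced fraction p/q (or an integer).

f(s, t) is a tensor product of a function of s and a function of t, and both factors are bounded continuous (hence Lebesgue integrable) on the rectangle, so Fubini's theorem applies:
  integral_R f d(m x m) = (integral_a1^b1 s ds) * (integral_a2^b2 t^2 dt).
Inner integral in s: integral_{1}^{5} s ds = (5^2 - 1^2)/2
  = 12.
Inner integral in t: integral_{-1}^{2} t^2 dt = (2^3 - (-1)^3)/3
  = 3.
Product: (12) * (3) = 36.

36


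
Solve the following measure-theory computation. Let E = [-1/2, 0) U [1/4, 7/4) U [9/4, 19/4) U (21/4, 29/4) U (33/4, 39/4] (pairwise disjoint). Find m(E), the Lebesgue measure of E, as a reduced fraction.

For pairwise disjoint intervals, m(union_i I_i) = sum_i m(I_i),
and m is invariant under swapping open/closed endpoints (single points have measure 0).
So m(E) = sum_i (b_i - a_i).
  I_1 has length 0 - (-1/2) = 1/2.
  I_2 has length 7/4 - 1/4 = 3/2.
  I_3 has length 19/4 - 9/4 = 5/2.
  I_4 has length 29/4 - 21/4 = 2.
  I_5 has length 39/4 - 33/4 = 3/2.
Summing:
  m(E) = 1/2 + 3/2 + 5/2 + 2 + 3/2 = 8.

8


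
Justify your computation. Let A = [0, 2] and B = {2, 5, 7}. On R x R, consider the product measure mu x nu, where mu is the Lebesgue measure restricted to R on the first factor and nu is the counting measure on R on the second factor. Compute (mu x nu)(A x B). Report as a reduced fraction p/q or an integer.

For a measurable rectangle A x B, the product measure satisfies
  (mu x nu)(A x B) = mu(A) * nu(B).
  mu(A) = 2.
  nu(B) = 3.
  (mu x nu)(A x B) = 2 * 3 = 6.

6


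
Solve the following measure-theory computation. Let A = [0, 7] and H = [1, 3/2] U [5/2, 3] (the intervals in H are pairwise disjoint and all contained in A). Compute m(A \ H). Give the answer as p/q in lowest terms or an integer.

The ambient interval has length m(A) = 7 - 0 = 7.
Since the holes are disjoint and sit inside A, by finite additivity
  m(H) = sum_i (b_i - a_i), and m(A \ H) = m(A) - m(H).
Computing the hole measures:
  m(H_1) = 3/2 - 1 = 1/2.
  m(H_2) = 3 - 5/2 = 1/2.
Summed: m(H) = 1/2 + 1/2 = 1.
So m(A \ H) = 7 - 1 = 6.

6


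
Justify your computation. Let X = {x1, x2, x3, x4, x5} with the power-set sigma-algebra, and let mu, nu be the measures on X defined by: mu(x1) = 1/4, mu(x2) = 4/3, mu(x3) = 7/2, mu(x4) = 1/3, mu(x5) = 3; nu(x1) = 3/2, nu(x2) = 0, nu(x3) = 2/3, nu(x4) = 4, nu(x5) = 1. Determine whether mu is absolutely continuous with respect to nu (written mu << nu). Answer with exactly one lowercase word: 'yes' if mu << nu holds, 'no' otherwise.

mu << nu means: every nu-null measurable set is also mu-null; equivalently, for every atom x, if nu({x}) = 0 then mu({x}) = 0.
Checking each atom:
  x1: nu = 3/2 > 0 -> no constraint.
  x2: nu = 0, mu = 4/3 > 0 -> violates mu << nu.
  x3: nu = 2/3 > 0 -> no constraint.
  x4: nu = 4 > 0 -> no constraint.
  x5: nu = 1 > 0 -> no constraint.
The atom(s) x2 violate the condition (nu = 0 but mu > 0). Therefore mu is NOT absolutely continuous w.r.t. nu.

no


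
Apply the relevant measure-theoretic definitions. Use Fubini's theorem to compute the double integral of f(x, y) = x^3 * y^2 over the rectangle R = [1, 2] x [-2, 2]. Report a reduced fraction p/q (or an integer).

f(x, y) is a tensor product of a function of x and a function of y, and both factors are bounded continuous (hence Lebesgue integrable) on the rectangle, so Fubini's theorem applies:
  integral_R f d(m x m) = (integral_a1^b1 x^3 dx) * (integral_a2^b2 y^2 dy).
Inner integral in x: integral_{1}^{2} x^3 dx = (2^4 - 1^4)/4
  = 15/4.
Inner integral in y: integral_{-2}^{2} y^2 dy = (2^3 - (-2)^3)/3
  = 16/3.
Product: (15/4) * (16/3) = 20.

20


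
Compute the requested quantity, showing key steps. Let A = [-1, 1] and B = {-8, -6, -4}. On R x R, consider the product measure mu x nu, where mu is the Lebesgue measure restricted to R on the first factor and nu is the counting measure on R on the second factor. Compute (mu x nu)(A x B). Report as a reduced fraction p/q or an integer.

For a measurable rectangle A x B, the product measure satisfies
  (mu x nu)(A x B) = mu(A) * nu(B).
  mu(A) = 2.
  nu(B) = 3.
  (mu x nu)(A x B) = 2 * 3 = 6.

6


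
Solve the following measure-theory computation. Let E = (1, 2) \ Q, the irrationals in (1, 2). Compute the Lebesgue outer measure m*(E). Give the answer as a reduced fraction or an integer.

The interval I = (1, 2) has m(I) = 2 - 1 = 1 (endpoints are measure-zero, so open/closed/half-open agree). Write I = (I cap Q) u (I \ Q). The rationals in I are countable, so m*(I cap Q) = 0 (cover each rational by intervals whose total length is arbitrarily small). By countable subadditivity m*(I) <= m*(I cap Q) + m*(I \ Q), hence m*(I \ Q) >= m(I) = 1. The reverse inequality m*(I \ Q) <= m*(I) = 1 is trivial since (I \ Q) is a subset of I. Therefore m*(I \ Q) = 1.

1


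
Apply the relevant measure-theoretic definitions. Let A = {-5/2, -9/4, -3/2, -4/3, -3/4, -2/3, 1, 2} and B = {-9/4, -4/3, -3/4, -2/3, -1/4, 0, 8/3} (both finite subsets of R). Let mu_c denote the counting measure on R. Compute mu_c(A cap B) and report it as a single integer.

Counting measure on a finite set equals cardinality. mu_c(A cap B) = |A cap B| (elements appearing in both).
Enumerating the elements of A that also lie in B gives 4 element(s).
So mu_c(A cap B) = 4.

4


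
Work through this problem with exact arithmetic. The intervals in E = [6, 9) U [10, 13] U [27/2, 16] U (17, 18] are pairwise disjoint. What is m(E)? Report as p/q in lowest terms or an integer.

For pairwise disjoint intervals, m(union_i I_i) = sum_i m(I_i),
and m is invariant under swapping open/closed endpoints (single points have measure 0).
So m(E) = sum_i (b_i - a_i).
  I_1 has length 9 - 6 = 3.
  I_2 has length 13 - 10 = 3.
  I_3 has length 16 - 27/2 = 5/2.
  I_4 has length 18 - 17 = 1.
Summing:
  m(E) = 3 + 3 + 5/2 + 1 = 19/2.

19/2


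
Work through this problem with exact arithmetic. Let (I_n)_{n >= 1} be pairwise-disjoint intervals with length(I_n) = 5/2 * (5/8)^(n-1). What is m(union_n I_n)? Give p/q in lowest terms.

By countable additivity of the Lebesgue measure on pairwise disjoint measurable sets,
  m(union_{n >= 1} I_n) = sum_{n >= 1} m(I_n) = sum_{n >= 1} a * r^(n-1),
  with a = 5/2 and r = 5/8.
Since 0 < r = 5/8 < 1, the geometric series converges:
  sum_{n >= 1} a * r^(n-1) = a / (1 - r).
  = 5/2 / (1 - 5/8)
  = 5/2 / (3/8)
  = 20/3.

20/3


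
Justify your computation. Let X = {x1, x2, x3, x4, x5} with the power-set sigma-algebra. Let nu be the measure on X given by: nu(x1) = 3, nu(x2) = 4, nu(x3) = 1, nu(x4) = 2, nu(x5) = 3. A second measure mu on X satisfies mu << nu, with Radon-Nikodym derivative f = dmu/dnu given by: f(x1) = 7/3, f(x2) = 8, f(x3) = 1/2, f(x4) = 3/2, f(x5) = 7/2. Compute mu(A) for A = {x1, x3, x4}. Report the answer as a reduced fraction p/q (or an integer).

By the defining property of the Radon-Nikodym derivative, for every measurable set A,
  mu(A) = integral_A f dnu.
Since nu is a discrete measure concentrated on the atoms of X, the integral over A reduces to the sum
  mu(A) = sum_{x in A} f(x) * nu({x}).
Computing each term:
  x1: f(x1) * nu(x1) = 7/3 * 3 = 7.
  x3: f(x3) * nu(x3) = 1/2 * 1 = 1/2.
  x4: f(x4) * nu(x4) = 3/2 * 2 = 3.
Summing: mu(A) = 7 + 1/2 + 3 = 21/2.

21/2


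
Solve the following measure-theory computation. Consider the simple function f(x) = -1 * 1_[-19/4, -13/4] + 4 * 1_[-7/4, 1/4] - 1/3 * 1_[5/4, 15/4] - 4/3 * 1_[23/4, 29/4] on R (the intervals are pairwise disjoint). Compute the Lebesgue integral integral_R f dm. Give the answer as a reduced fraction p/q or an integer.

For a simple function f = sum_i c_i * 1_{A_i} with disjoint A_i,
  integral f dm = sum_i c_i * m(A_i).
Lengths of the A_i:
  m(A_1) = -13/4 - (-19/4) = 3/2.
  m(A_2) = 1/4 - (-7/4) = 2.
  m(A_3) = 15/4 - 5/4 = 5/2.
  m(A_4) = 29/4 - 23/4 = 3/2.
Contributions c_i * m(A_i):
  (-1) * (3/2) = -3/2.
  (4) * (2) = 8.
  (-1/3) * (5/2) = -5/6.
  (-4/3) * (3/2) = -2.
Total: -3/2 + 8 - 5/6 - 2 = 11/3.

11/3


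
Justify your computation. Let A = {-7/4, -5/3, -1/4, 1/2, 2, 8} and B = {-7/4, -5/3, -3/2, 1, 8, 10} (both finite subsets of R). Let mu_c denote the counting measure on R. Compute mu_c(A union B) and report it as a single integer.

Counting measure on a finite set equals cardinality. By inclusion-exclusion, |A union B| = |A| + |B| - |A cap B|.
|A| = 6, |B| = 6, |A cap B| = 3.
So mu_c(A union B) = 6 + 6 - 3 = 9.

9


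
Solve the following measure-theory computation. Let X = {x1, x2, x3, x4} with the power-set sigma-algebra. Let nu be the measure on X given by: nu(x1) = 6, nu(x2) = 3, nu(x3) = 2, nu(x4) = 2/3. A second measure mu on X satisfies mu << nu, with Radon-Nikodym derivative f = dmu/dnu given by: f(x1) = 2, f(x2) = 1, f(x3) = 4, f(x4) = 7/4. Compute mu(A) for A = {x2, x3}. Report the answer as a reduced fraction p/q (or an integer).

By the defining property of the Radon-Nikodym derivative, for every measurable set A,
  mu(A) = integral_A f dnu.
Since nu is a discrete measure concentrated on the atoms of X, the integral over A reduces to the sum
  mu(A) = sum_{x in A} f(x) * nu({x}).
Computing each term:
  x2: f(x2) * nu(x2) = 1 * 3 = 3.
  x3: f(x3) * nu(x3) = 4 * 2 = 8.
Summing: mu(A) = 3 + 8 = 11.

11


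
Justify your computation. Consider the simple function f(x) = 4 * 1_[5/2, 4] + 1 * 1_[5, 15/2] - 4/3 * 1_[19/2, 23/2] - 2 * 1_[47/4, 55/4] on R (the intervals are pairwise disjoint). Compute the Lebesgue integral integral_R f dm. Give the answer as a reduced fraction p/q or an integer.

For a simple function f = sum_i c_i * 1_{A_i} with disjoint A_i,
  integral f dm = sum_i c_i * m(A_i).
Lengths of the A_i:
  m(A_1) = 4 - 5/2 = 3/2.
  m(A_2) = 15/2 - 5 = 5/2.
  m(A_3) = 23/2 - 19/2 = 2.
  m(A_4) = 55/4 - 47/4 = 2.
Contributions c_i * m(A_i):
  (4) * (3/2) = 6.
  (1) * (5/2) = 5/2.
  (-4/3) * (2) = -8/3.
  (-2) * (2) = -4.
Total: 6 + 5/2 - 8/3 - 4 = 11/6.

11/6


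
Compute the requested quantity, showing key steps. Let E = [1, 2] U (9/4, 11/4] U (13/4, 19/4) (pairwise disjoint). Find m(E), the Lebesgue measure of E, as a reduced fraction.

For pairwise disjoint intervals, m(union_i I_i) = sum_i m(I_i),
and m is invariant under swapping open/closed endpoints (single points have measure 0).
So m(E) = sum_i (b_i - a_i).
  I_1 has length 2 - 1 = 1.
  I_2 has length 11/4 - 9/4 = 1/2.
  I_3 has length 19/4 - 13/4 = 3/2.
Summing:
  m(E) = 1 + 1/2 + 3/2 = 3.

3


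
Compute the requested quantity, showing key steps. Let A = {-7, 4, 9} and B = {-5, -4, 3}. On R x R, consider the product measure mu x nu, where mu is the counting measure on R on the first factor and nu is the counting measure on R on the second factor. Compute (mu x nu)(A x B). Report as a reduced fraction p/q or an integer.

For a measurable rectangle A x B, the product measure satisfies
  (mu x nu)(A x B) = mu(A) * nu(B).
  mu(A) = 3.
  nu(B) = 3.
  (mu x nu)(A x B) = 3 * 3 = 9.

9


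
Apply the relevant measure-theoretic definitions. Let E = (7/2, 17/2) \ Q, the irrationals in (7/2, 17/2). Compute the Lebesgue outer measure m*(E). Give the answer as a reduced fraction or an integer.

The interval I = (7/2, 17/2) has m(I) = 17/2 - 7/2 = 5 (endpoints are measure-zero, so open/closed/half-open agree). Write I = (I cap Q) u (I \ Q). The rationals in I are countable, so m*(I cap Q) = 0 (cover each rational by intervals whose total length is arbitrarily small). By countable subadditivity m*(I) <= m*(I cap Q) + m*(I \ Q), hence m*(I \ Q) >= m(I) = 5. The reverse inequality m*(I \ Q) <= m*(I) = 5 is trivial since (I \ Q) is a subset of I. Therefore m*(I \ Q) = 5.

5


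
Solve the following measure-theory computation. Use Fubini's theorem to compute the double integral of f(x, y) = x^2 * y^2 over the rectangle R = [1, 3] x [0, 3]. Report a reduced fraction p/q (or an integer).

f(x, y) is a tensor product of a function of x and a function of y, and both factors are bounded continuous (hence Lebesgue integrable) on the rectangle, so Fubini's theorem applies:
  integral_R f d(m x m) = (integral_a1^b1 x^2 dx) * (integral_a2^b2 y^2 dy).
Inner integral in x: integral_{1}^{3} x^2 dx = (3^3 - 1^3)/3
  = 26/3.
Inner integral in y: integral_{0}^{3} y^2 dy = (3^3 - 0^3)/3
  = 9.
Product: (26/3) * (9) = 78.

78


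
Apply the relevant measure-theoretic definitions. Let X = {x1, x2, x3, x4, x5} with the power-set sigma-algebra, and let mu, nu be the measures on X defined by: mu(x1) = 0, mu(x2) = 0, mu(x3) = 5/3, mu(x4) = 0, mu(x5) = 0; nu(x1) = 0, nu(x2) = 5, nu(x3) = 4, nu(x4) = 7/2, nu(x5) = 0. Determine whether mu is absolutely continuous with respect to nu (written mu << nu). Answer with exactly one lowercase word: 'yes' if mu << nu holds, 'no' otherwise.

mu << nu means: every nu-null measurable set is also mu-null; equivalently, for every atom x, if nu({x}) = 0 then mu({x}) = 0.
Checking each atom:
  x1: nu = 0, mu = 0 -> consistent with mu << nu.
  x2: nu = 5 > 0 -> no constraint.
  x3: nu = 4 > 0 -> no constraint.
  x4: nu = 7/2 > 0 -> no constraint.
  x5: nu = 0, mu = 0 -> consistent with mu << nu.
No atom violates the condition. Therefore mu << nu.

yes


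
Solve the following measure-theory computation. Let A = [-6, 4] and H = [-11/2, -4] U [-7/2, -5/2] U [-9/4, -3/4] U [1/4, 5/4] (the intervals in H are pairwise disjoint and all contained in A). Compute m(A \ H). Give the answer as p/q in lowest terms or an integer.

The ambient interval has length m(A) = 4 - (-6) = 10.
Since the holes are disjoint and sit inside A, by finite additivity
  m(H) = sum_i (b_i - a_i), and m(A \ H) = m(A) - m(H).
Computing the hole measures:
  m(H_1) = -4 - (-11/2) = 3/2.
  m(H_2) = -5/2 - (-7/2) = 1.
  m(H_3) = -3/4 - (-9/4) = 3/2.
  m(H_4) = 5/4 - 1/4 = 1.
Summed: m(H) = 3/2 + 1 + 3/2 + 1 = 5.
So m(A \ H) = 10 - 5 = 5.

5


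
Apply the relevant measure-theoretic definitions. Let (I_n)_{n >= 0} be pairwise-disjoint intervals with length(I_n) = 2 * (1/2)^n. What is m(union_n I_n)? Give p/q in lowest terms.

By countable additivity of the Lebesgue measure on pairwise disjoint measurable sets,
  m(union_{n >= 0} I_n) = sum_{n >= 0} m(I_n) = sum_{n >= 0} a * r^n,
  with a = 2 and r = 1/2.
Since 0 < r = 1/2 < 1, the geometric series converges:
  sum_{n >= 0} a * r^n = a / (1 - r).
  = 2 / (1 - 1/2)
  = 2 / (1/2)
  = 4.

4


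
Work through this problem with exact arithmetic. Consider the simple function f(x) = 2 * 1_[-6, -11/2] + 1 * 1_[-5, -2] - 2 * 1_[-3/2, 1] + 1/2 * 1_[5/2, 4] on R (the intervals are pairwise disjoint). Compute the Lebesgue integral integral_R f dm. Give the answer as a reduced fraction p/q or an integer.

For a simple function f = sum_i c_i * 1_{A_i} with disjoint A_i,
  integral f dm = sum_i c_i * m(A_i).
Lengths of the A_i:
  m(A_1) = -11/2 - (-6) = 1/2.
  m(A_2) = -2 - (-5) = 3.
  m(A_3) = 1 - (-3/2) = 5/2.
  m(A_4) = 4 - 5/2 = 3/2.
Contributions c_i * m(A_i):
  (2) * (1/2) = 1.
  (1) * (3) = 3.
  (-2) * (5/2) = -5.
  (1/2) * (3/2) = 3/4.
Total: 1 + 3 - 5 + 3/4 = -1/4.

-1/4


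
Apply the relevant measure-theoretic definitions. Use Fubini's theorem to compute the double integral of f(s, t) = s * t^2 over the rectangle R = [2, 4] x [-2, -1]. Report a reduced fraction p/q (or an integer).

f(s, t) is a tensor product of a function of s and a function of t, and both factors are bounded continuous (hence Lebesgue integrable) on the rectangle, so Fubini's theorem applies:
  integral_R f d(m x m) = (integral_a1^b1 s ds) * (integral_a2^b2 t^2 dt).
Inner integral in s: integral_{2}^{4} s ds = (4^2 - 2^2)/2
  = 6.
Inner integral in t: integral_{-2}^{-1} t^2 dt = ((-1)^3 - (-2)^3)/3
  = 7/3.
Product: (6) * (7/3) = 14.

14


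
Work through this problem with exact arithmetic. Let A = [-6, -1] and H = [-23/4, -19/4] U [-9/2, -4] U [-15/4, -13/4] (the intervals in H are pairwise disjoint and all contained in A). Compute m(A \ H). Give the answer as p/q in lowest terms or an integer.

The ambient interval has length m(A) = -1 - (-6) = 5.
Since the holes are disjoint and sit inside A, by finite additivity
  m(H) = sum_i (b_i - a_i), and m(A \ H) = m(A) - m(H).
Computing the hole measures:
  m(H_1) = -19/4 - (-23/4) = 1.
  m(H_2) = -4 - (-9/2) = 1/2.
  m(H_3) = -13/4 - (-15/4) = 1/2.
Summed: m(H) = 1 + 1/2 + 1/2 = 2.
So m(A \ H) = 5 - 2 = 3.

3


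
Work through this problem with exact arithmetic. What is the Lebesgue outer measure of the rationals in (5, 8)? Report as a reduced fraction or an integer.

Q cap (5, 8) is countable; list its elements as q_1, q_2, ... . Fix eps > 0 and cover the k-th point by an interval of length eps * 2^(-k). The cover has total length eps * sum_{k>=1} 2^(-k) = eps, so by definition of outer measure m*(Q cap (5, 8)) <= eps. Since eps was arbitrary and m* >= 0, the outer measure is 0.

0


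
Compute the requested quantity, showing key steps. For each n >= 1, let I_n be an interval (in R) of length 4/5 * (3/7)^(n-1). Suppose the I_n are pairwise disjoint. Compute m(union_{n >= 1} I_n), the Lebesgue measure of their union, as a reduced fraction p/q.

By countable additivity of the Lebesgue measure on pairwise disjoint measurable sets,
  m(union_{n >= 1} I_n) = sum_{n >= 1} m(I_n) = sum_{n >= 1} a * r^(n-1),
  with a = 4/5 and r = 3/7.
Since 0 < r = 3/7 < 1, the geometric series converges:
  sum_{n >= 1} a * r^(n-1) = a / (1 - r).
  = 4/5 / (1 - 3/7)
  = 4/5 / (4/7)
  = 7/5.

7/5


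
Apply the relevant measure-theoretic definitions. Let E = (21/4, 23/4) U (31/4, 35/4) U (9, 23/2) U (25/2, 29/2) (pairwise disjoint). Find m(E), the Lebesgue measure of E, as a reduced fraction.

For pairwise disjoint intervals, m(union_i I_i) = sum_i m(I_i),
and m is invariant under swapping open/closed endpoints (single points have measure 0).
So m(E) = sum_i (b_i - a_i).
  I_1 has length 23/4 - 21/4 = 1/2.
  I_2 has length 35/4 - 31/4 = 1.
  I_3 has length 23/2 - 9 = 5/2.
  I_4 has length 29/2 - 25/2 = 2.
Summing:
  m(E) = 1/2 + 1 + 5/2 + 2 = 6.

6


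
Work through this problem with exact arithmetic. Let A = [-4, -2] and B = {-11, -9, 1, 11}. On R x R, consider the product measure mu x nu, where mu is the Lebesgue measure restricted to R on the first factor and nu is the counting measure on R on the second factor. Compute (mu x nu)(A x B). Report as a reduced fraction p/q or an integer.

For a measurable rectangle A x B, the product measure satisfies
  (mu x nu)(A x B) = mu(A) * nu(B).
  mu(A) = 2.
  nu(B) = 4.
  (mu x nu)(A x B) = 2 * 4 = 8.

8


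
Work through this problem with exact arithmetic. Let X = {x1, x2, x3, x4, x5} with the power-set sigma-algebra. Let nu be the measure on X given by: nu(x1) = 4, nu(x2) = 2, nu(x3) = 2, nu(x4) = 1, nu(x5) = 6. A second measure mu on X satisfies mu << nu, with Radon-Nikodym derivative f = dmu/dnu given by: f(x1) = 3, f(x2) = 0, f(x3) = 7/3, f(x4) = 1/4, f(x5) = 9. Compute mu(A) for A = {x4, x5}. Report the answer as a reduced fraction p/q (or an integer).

By the defining property of the Radon-Nikodym derivative, for every measurable set A,
  mu(A) = integral_A f dnu.
Since nu is a discrete measure concentrated on the atoms of X, the integral over A reduces to the sum
  mu(A) = sum_{x in A} f(x) * nu({x}).
Computing each term:
  x4: f(x4) * nu(x4) = 1/4 * 1 = 1/4.
  x5: f(x5) * nu(x5) = 9 * 6 = 54.
Summing: mu(A) = 1/4 + 54 = 217/4.

217/4


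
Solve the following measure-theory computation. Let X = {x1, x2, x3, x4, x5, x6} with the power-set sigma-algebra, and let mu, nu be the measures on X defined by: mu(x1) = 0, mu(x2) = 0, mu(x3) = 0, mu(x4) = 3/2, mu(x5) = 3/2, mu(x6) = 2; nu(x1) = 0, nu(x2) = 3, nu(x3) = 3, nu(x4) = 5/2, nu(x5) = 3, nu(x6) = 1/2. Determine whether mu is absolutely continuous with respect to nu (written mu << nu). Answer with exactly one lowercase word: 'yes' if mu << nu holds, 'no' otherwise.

mu << nu means: every nu-null measurable set is also mu-null; equivalently, for every atom x, if nu({x}) = 0 then mu({x}) = 0.
Checking each atom:
  x1: nu = 0, mu = 0 -> consistent with mu << nu.
  x2: nu = 3 > 0 -> no constraint.
  x3: nu = 3 > 0 -> no constraint.
  x4: nu = 5/2 > 0 -> no constraint.
  x5: nu = 3 > 0 -> no constraint.
  x6: nu = 1/2 > 0 -> no constraint.
No atom violates the condition. Therefore mu << nu.

yes


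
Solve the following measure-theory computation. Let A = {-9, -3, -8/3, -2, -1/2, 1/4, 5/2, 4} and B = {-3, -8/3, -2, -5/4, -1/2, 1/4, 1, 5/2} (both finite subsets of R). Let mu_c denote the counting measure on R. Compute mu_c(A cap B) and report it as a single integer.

Counting measure on a finite set equals cardinality. mu_c(A cap B) = |A cap B| (elements appearing in both).
Enumerating the elements of A that also lie in B gives 6 element(s).
So mu_c(A cap B) = 6.

6


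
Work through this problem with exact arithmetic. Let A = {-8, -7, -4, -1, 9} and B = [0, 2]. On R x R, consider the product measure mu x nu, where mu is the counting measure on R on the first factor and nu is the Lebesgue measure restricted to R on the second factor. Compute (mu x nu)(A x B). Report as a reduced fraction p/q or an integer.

For a measurable rectangle A x B, the product measure satisfies
  (mu x nu)(A x B) = mu(A) * nu(B).
  mu(A) = 5.
  nu(B) = 2.
  (mu x nu)(A x B) = 5 * 2 = 10.

10


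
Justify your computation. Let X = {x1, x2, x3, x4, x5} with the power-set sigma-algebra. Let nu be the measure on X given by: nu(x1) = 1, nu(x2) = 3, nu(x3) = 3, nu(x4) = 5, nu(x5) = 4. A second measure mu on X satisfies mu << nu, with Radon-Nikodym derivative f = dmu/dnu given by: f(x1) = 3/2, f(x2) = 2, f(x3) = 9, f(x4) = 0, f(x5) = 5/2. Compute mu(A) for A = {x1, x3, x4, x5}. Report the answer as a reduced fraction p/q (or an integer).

By the defining property of the Radon-Nikodym derivative, for every measurable set A,
  mu(A) = integral_A f dnu.
Since nu is a discrete measure concentrated on the atoms of X, the integral over A reduces to the sum
  mu(A) = sum_{x in A} f(x) * nu({x}).
Computing each term:
  x1: f(x1) * nu(x1) = 3/2 * 1 = 3/2.
  x3: f(x3) * nu(x3) = 9 * 3 = 27.
  x4: f(x4) * nu(x4) = 0 * 5 = 0.
  x5: f(x5) * nu(x5) = 5/2 * 4 = 10.
Summing: mu(A) = 3/2 + 27 + 0 + 10 = 77/2.

77/2


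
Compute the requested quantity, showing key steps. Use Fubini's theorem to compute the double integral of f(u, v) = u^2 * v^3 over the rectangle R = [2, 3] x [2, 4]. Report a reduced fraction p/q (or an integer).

f(u, v) is a tensor product of a function of u and a function of v, and both factors are bounded continuous (hence Lebesgue integrable) on the rectangle, so Fubini's theorem applies:
  integral_R f d(m x m) = (integral_a1^b1 u^2 du) * (integral_a2^b2 v^3 dv).
Inner integral in u: integral_{2}^{3} u^2 du = (3^3 - 2^3)/3
  = 19/3.
Inner integral in v: integral_{2}^{4} v^3 dv = (4^4 - 2^4)/4
  = 60.
Product: (19/3) * (60) = 380.

380


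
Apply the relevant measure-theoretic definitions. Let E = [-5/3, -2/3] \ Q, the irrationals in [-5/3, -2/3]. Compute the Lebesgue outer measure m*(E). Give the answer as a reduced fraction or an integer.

The interval I = [-5/3, -2/3] has m(I) = -2/3 - (-5/3) = 1 (endpoints are measure-zero, so open/closed/half-open agree). Write I = (I cap Q) u (I \ Q). The rationals in I are countable, so m*(I cap Q) = 0 (cover each rational by intervals whose total length is arbitrarily small). By countable subadditivity m*(I) <= m*(I cap Q) + m*(I \ Q), hence m*(I \ Q) >= m(I) = 1. The reverse inequality m*(I \ Q) <= m*(I) = 1 is trivial since (I \ Q) is a subset of I. Therefore m*(I \ Q) = 1.

1


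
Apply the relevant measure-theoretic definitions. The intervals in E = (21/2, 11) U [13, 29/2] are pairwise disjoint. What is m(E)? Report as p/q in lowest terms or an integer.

For pairwise disjoint intervals, m(union_i I_i) = sum_i m(I_i),
and m is invariant under swapping open/closed endpoints (single points have measure 0).
So m(E) = sum_i (b_i - a_i).
  I_1 has length 11 - 21/2 = 1/2.
  I_2 has length 29/2 - 13 = 3/2.
Summing:
  m(E) = 1/2 + 3/2 = 2.

2


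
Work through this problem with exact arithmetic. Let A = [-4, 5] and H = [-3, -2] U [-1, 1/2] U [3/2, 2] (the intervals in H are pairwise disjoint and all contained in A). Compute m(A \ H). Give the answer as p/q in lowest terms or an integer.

The ambient interval has length m(A) = 5 - (-4) = 9.
Since the holes are disjoint and sit inside A, by finite additivity
  m(H) = sum_i (b_i - a_i), and m(A \ H) = m(A) - m(H).
Computing the hole measures:
  m(H_1) = -2 - (-3) = 1.
  m(H_2) = 1/2 - (-1) = 3/2.
  m(H_3) = 2 - 3/2 = 1/2.
Summed: m(H) = 1 + 3/2 + 1/2 = 3.
So m(A \ H) = 9 - 3 = 6.

6


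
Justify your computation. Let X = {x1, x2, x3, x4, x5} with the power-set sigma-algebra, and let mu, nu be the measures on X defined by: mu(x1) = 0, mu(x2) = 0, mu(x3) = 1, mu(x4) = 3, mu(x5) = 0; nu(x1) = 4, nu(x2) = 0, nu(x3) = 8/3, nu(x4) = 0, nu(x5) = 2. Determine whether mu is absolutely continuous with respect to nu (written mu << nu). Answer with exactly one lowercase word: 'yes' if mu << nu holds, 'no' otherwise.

mu << nu means: every nu-null measurable set is also mu-null; equivalently, for every atom x, if nu({x}) = 0 then mu({x}) = 0.
Checking each atom:
  x1: nu = 4 > 0 -> no constraint.
  x2: nu = 0, mu = 0 -> consistent with mu << nu.
  x3: nu = 8/3 > 0 -> no constraint.
  x4: nu = 0, mu = 3 > 0 -> violates mu << nu.
  x5: nu = 2 > 0 -> no constraint.
The atom(s) x4 violate the condition (nu = 0 but mu > 0). Therefore mu is NOT absolutely continuous w.r.t. nu.

no


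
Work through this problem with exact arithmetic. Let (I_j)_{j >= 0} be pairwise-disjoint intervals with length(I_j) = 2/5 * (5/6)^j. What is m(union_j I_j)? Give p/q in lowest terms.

By countable additivity of the Lebesgue measure on pairwise disjoint measurable sets,
  m(union_{j >= 0} I_j) = sum_{j >= 0} m(I_j) = sum_{j >= 0} a * r^j,
  with a = 2/5 and r = 5/6.
Since 0 < r = 5/6 < 1, the geometric series converges:
  sum_{j >= 0} a * r^j = a / (1 - r).
  = 2/5 / (1 - 5/6)
  = 2/5 / (1/6)
  = 12/5.

12/5


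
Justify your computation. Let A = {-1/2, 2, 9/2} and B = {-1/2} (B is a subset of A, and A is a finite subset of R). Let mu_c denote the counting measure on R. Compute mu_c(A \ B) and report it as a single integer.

Counting measure assigns mu_c(E) = |E| (number of elements) when E is finite. For B subset A, A \ B is the set of elements of A not in B, so |A \ B| = |A| - |B|.
|A| = 3, |B| = 1, so mu_c(A \ B) = 3 - 1 = 2.

2


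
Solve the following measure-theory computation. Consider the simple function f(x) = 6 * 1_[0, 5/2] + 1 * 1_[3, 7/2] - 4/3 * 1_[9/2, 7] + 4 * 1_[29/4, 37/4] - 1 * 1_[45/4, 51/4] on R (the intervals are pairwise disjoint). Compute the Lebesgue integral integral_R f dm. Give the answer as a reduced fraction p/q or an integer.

For a simple function f = sum_i c_i * 1_{A_i} with disjoint A_i,
  integral f dm = sum_i c_i * m(A_i).
Lengths of the A_i:
  m(A_1) = 5/2 - 0 = 5/2.
  m(A_2) = 7/2 - 3 = 1/2.
  m(A_3) = 7 - 9/2 = 5/2.
  m(A_4) = 37/4 - 29/4 = 2.
  m(A_5) = 51/4 - 45/4 = 3/2.
Contributions c_i * m(A_i):
  (6) * (5/2) = 15.
  (1) * (1/2) = 1/2.
  (-4/3) * (5/2) = -10/3.
  (4) * (2) = 8.
  (-1) * (3/2) = -3/2.
Total: 15 + 1/2 - 10/3 + 8 - 3/2 = 56/3.

56/3


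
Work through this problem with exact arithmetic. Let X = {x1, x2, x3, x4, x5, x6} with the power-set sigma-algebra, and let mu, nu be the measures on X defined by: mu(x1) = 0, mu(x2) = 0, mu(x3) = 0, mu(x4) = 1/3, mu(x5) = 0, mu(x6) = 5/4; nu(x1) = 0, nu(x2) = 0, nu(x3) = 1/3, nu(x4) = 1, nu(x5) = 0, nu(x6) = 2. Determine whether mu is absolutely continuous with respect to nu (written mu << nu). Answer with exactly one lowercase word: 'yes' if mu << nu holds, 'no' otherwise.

mu << nu means: every nu-null measurable set is also mu-null; equivalently, for every atom x, if nu({x}) = 0 then mu({x}) = 0.
Checking each atom:
  x1: nu = 0, mu = 0 -> consistent with mu << nu.
  x2: nu = 0, mu = 0 -> consistent with mu << nu.
  x3: nu = 1/3 > 0 -> no constraint.
  x4: nu = 1 > 0 -> no constraint.
  x5: nu = 0, mu = 0 -> consistent with mu << nu.
  x6: nu = 2 > 0 -> no constraint.
No atom violates the condition. Therefore mu << nu.

yes


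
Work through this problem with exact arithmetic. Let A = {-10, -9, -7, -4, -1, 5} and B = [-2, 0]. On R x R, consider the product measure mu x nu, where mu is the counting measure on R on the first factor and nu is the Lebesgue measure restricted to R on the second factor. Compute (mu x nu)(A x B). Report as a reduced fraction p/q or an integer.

For a measurable rectangle A x B, the product measure satisfies
  (mu x nu)(A x B) = mu(A) * nu(B).
  mu(A) = 6.
  nu(B) = 2.
  (mu x nu)(A x B) = 6 * 2 = 12.

12


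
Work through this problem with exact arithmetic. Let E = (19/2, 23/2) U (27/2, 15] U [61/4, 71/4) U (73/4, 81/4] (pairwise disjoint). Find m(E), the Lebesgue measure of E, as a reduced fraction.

For pairwise disjoint intervals, m(union_i I_i) = sum_i m(I_i),
and m is invariant under swapping open/closed endpoints (single points have measure 0).
So m(E) = sum_i (b_i - a_i).
  I_1 has length 23/2 - 19/2 = 2.
  I_2 has length 15 - 27/2 = 3/2.
  I_3 has length 71/4 - 61/4 = 5/2.
  I_4 has length 81/4 - 73/4 = 2.
Summing:
  m(E) = 2 + 3/2 + 5/2 + 2 = 8.

8


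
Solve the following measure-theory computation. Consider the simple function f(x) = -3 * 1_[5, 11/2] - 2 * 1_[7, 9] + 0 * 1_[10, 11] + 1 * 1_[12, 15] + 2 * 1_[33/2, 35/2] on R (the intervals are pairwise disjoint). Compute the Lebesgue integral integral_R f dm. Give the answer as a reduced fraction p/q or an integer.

For a simple function f = sum_i c_i * 1_{A_i} with disjoint A_i,
  integral f dm = sum_i c_i * m(A_i).
Lengths of the A_i:
  m(A_1) = 11/2 - 5 = 1/2.
  m(A_2) = 9 - 7 = 2.
  m(A_3) = 11 - 10 = 1.
  m(A_4) = 15 - 12 = 3.
  m(A_5) = 35/2 - 33/2 = 1.
Contributions c_i * m(A_i):
  (-3) * (1/2) = -3/2.
  (-2) * (2) = -4.
  (0) * (1) = 0.
  (1) * (3) = 3.
  (2) * (1) = 2.
Total: -3/2 - 4 + 0 + 3 + 2 = -1/2.

-1/2


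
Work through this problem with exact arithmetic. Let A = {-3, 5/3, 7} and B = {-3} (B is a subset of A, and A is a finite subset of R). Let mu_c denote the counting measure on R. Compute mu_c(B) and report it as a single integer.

Counting measure assigns mu_c(E) = |E| (number of elements) when E is finite.
B has 1 element(s), so mu_c(B) = 1.

1


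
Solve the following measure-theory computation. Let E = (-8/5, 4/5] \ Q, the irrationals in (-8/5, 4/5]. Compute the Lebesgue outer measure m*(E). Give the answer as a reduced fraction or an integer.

The interval I = (-8/5, 4/5] has m(I) = 4/5 - (-8/5) = 12/5 (endpoints are measure-zero, so open/closed/half-open agree). Write I = (I cap Q) u (I \ Q). The rationals in I are countable, so m*(I cap Q) = 0 (cover each rational by intervals whose total length is arbitrarily small). By countable subadditivity m*(I) <= m*(I cap Q) + m*(I \ Q), hence m*(I \ Q) >= m(I) = 12/5. The reverse inequality m*(I \ Q) <= m*(I) = 12/5 is trivial since (I \ Q) is a subset of I. Therefore m*(I \ Q) = 12/5.

12/5


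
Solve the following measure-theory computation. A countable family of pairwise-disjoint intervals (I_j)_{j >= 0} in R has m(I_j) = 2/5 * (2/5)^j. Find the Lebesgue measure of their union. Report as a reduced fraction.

By countable additivity of the Lebesgue measure on pairwise disjoint measurable sets,
  m(union_{j >= 0} I_j) = sum_{j >= 0} m(I_j) = sum_{j >= 0} a * r^j,
  with a = 2/5 and r = 2/5.
Since 0 < r = 2/5 < 1, the geometric series converges:
  sum_{j >= 0} a * r^j = a / (1 - r).
  = 2/5 / (1 - 2/5)
  = 2/5 / (3/5)
  = 2/3.

2/3


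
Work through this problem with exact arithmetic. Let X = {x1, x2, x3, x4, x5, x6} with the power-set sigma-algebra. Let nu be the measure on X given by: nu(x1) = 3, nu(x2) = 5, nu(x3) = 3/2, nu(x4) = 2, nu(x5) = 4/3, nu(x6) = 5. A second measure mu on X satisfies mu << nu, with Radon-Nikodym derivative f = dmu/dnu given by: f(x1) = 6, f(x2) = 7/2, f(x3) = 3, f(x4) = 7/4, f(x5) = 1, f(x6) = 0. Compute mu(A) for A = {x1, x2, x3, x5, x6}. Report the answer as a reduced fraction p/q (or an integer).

By the defining property of the Radon-Nikodym derivative, for every measurable set A,
  mu(A) = integral_A f dnu.
Since nu is a discrete measure concentrated on the atoms of X, the integral over A reduces to the sum
  mu(A) = sum_{x in A} f(x) * nu({x}).
Computing each term:
  x1: f(x1) * nu(x1) = 6 * 3 = 18.
  x2: f(x2) * nu(x2) = 7/2 * 5 = 35/2.
  x3: f(x3) * nu(x3) = 3 * 3/2 = 9/2.
  x5: f(x5) * nu(x5) = 1 * 4/3 = 4/3.
  x6: f(x6) * nu(x6) = 0 * 5 = 0.
Summing: mu(A) = 18 + 35/2 + 9/2 + 4/3 + 0 = 124/3.

124/3


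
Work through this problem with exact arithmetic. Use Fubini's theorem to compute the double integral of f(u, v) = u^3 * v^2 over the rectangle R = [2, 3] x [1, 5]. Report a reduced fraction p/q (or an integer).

f(u, v) is a tensor product of a function of u and a function of v, and both factors are bounded continuous (hence Lebesgue integrable) on the rectangle, so Fubini's theorem applies:
  integral_R f d(m x m) = (integral_a1^b1 u^3 du) * (integral_a2^b2 v^2 dv).
Inner integral in u: integral_{2}^{3} u^3 du = (3^4 - 2^4)/4
  = 65/4.
Inner integral in v: integral_{1}^{5} v^2 dv = (5^3 - 1^3)/3
  = 124/3.
Product: (65/4) * (124/3) = 2015/3.

2015/3


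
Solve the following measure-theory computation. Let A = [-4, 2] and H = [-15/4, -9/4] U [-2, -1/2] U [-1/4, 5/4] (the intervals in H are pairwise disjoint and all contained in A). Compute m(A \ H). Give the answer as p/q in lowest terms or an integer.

The ambient interval has length m(A) = 2 - (-4) = 6.
Since the holes are disjoint and sit inside A, by finite additivity
  m(H) = sum_i (b_i - a_i), and m(A \ H) = m(A) - m(H).
Computing the hole measures:
  m(H_1) = -9/4 - (-15/4) = 3/2.
  m(H_2) = -1/2 - (-2) = 3/2.
  m(H_3) = 5/4 - (-1/4) = 3/2.
Summed: m(H) = 3/2 + 3/2 + 3/2 = 9/2.
So m(A \ H) = 6 - 9/2 = 3/2.

3/2


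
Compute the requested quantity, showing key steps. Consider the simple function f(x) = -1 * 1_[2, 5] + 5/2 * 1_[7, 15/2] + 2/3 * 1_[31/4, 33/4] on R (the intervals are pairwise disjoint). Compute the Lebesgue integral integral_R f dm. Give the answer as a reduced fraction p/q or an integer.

For a simple function f = sum_i c_i * 1_{A_i} with disjoint A_i,
  integral f dm = sum_i c_i * m(A_i).
Lengths of the A_i:
  m(A_1) = 5 - 2 = 3.
  m(A_2) = 15/2 - 7 = 1/2.
  m(A_3) = 33/4 - 31/4 = 1/2.
Contributions c_i * m(A_i):
  (-1) * (3) = -3.
  (5/2) * (1/2) = 5/4.
  (2/3) * (1/2) = 1/3.
Total: -3 + 5/4 + 1/3 = -17/12.

-17/12


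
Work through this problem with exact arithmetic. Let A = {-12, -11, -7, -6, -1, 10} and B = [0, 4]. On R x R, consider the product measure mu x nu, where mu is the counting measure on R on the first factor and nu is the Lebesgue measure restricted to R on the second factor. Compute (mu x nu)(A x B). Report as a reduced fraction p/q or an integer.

For a measurable rectangle A x B, the product measure satisfies
  (mu x nu)(A x B) = mu(A) * nu(B).
  mu(A) = 6.
  nu(B) = 4.
  (mu x nu)(A x B) = 6 * 4 = 24.

24


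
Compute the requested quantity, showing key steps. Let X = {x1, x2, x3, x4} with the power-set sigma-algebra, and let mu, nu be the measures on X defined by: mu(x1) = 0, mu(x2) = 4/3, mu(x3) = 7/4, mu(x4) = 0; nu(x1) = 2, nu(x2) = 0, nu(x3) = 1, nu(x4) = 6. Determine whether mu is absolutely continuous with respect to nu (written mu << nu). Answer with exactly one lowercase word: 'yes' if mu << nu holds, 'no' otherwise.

mu << nu means: every nu-null measurable set is also mu-null; equivalently, for every atom x, if nu({x}) = 0 then mu({x}) = 0.
Checking each atom:
  x1: nu = 2 > 0 -> no constraint.
  x2: nu = 0, mu = 4/3 > 0 -> violates mu << nu.
  x3: nu = 1 > 0 -> no constraint.
  x4: nu = 6 > 0 -> no constraint.
The atom(s) x2 violate the condition (nu = 0 but mu > 0). Therefore mu is NOT absolutely continuous w.r.t. nu.

no


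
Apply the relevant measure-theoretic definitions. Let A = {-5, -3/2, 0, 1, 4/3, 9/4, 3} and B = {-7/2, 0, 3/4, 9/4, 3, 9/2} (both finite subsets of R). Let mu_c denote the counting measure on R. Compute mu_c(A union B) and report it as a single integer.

Counting measure on a finite set equals cardinality. By inclusion-exclusion, |A union B| = |A| + |B| - |A cap B|.
|A| = 7, |B| = 6, |A cap B| = 3.
So mu_c(A union B) = 7 + 6 - 3 = 10.

10


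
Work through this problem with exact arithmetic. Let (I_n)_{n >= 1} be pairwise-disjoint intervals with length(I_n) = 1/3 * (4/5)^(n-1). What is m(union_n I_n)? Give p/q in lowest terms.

By countable additivity of the Lebesgue measure on pairwise disjoint measurable sets,
  m(union_{n >= 1} I_n) = sum_{n >= 1} m(I_n) = sum_{n >= 1} a * r^(n-1),
  with a = 1/3 and r = 4/5.
Since 0 < r = 4/5 < 1, the geometric series converges:
  sum_{n >= 1} a * r^(n-1) = a / (1 - r).
  = 1/3 / (1 - 4/5)
  = 1/3 / (1/5)
  = 5/3.

5/3


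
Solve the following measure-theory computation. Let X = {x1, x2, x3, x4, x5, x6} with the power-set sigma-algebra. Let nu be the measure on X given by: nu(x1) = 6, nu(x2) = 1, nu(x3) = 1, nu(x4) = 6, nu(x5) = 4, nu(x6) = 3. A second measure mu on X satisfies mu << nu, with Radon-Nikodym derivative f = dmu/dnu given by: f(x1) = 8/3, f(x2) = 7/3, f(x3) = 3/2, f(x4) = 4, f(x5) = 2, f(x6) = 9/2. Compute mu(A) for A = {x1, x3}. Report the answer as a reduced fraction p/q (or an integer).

By the defining property of the Radon-Nikodym derivative, for every measurable set A,
  mu(A) = integral_A f dnu.
Since nu is a discrete measure concentrated on the atoms of X, the integral over A reduces to the sum
  mu(A) = sum_{x in A} f(x) * nu({x}).
Computing each term:
  x1: f(x1) * nu(x1) = 8/3 * 6 = 16.
  x3: f(x3) * nu(x3) = 3/2 * 1 = 3/2.
Summing: mu(A) = 16 + 3/2 = 35/2.

35/2


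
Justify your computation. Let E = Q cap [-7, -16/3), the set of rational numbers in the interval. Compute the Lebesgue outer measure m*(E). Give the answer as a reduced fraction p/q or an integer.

The set Q cap [-7, -16/3) is countable (a subset of the countable set Q). Lebesgue outer measure of any countable set is 0: each singleton {q} has m*({q}) = 0, and by countable subadditivity m*(union_k {q_k}) <= sum_k m*({q_k}) = sum_k 0 = 0. The reverse inequality m*(E) >= 0 is automatic. So m*(Q cap [-7, -16/3)) = 0.

0


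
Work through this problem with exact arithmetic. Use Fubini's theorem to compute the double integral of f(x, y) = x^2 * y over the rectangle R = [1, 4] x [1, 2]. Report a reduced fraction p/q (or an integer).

f(x, y) is a tensor product of a function of x and a function of y, and both factors are bounded continuous (hence Lebesgue integrable) on the rectangle, so Fubini's theorem applies:
  integral_R f d(m x m) = (integral_a1^b1 x^2 dx) * (integral_a2^b2 y dy).
Inner integral in x: integral_{1}^{4} x^2 dx = (4^3 - 1^3)/3
  = 21.
Inner integral in y: integral_{1}^{2} y dy = (2^2 - 1^2)/2
  = 3/2.
Product: (21) * (3/2) = 63/2.

63/2


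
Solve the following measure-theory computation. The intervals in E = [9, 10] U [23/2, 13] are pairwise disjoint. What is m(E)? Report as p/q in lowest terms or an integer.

For pairwise disjoint intervals, m(union_i I_i) = sum_i m(I_i),
and m is invariant under swapping open/closed endpoints (single points have measure 0).
So m(E) = sum_i (b_i - a_i).
  I_1 has length 10 - 9 = 1.
  I_2 has length 13 - 23/2 = 3/2.
Summing:
  m(E) = 1 + 3/2 = 5/2.

5/2
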